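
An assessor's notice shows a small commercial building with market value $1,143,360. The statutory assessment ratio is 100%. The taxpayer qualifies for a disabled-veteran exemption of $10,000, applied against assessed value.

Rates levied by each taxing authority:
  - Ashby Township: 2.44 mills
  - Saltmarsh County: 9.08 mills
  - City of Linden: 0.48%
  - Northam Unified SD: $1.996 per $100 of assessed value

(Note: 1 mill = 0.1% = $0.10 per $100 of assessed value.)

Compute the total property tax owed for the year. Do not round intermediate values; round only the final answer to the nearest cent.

Assessed value = $1,143,360 × 1 = $1,143,360
Taxable value = $1,143,360 − $10,000 = $1,133,360
Ashby Township: $1,133,360 × 0.00244 = $2,765.3984
Saltmarsh County: $1,133,360 × 0.00908 = $10,290.9088
City of Linden: $1,133,360 × 0.0048 = $5,440.128
Northam Unified SD: $1,133,360 × 0.01996 = $22,621.8656
Total = $41,118.3008

$41,118.30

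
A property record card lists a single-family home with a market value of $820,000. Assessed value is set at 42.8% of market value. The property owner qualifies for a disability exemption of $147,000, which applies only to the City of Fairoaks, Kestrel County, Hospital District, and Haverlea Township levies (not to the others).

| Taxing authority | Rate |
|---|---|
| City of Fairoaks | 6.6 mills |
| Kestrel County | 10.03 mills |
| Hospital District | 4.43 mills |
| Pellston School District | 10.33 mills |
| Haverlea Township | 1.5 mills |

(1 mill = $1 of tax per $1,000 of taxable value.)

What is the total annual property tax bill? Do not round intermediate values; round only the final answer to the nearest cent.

Assessed value = $820,000 × 0.428 = $350,960
City of Fairoaks: ($350,960 − $147,000) × 0.0066 = $203,960 × 0.0066 = $1,346.136
Kestrel County: ($350,960 − $147,000) × 0.01003 = $203,960 × 0.01003 = $2,045.7188
Hospital District: ($350,960 − $147,000) × 0.00443 = $203,960 × 0.00443 = $903.5428
Pellston School District: $350,960 × 0.01033 = $3,625.4168
Haverlea Township: ($350,960 − $147,000) × 0.0015 = $203,960 × 0.0015 = $305.94
Total = $8,226.7544

$8,226.75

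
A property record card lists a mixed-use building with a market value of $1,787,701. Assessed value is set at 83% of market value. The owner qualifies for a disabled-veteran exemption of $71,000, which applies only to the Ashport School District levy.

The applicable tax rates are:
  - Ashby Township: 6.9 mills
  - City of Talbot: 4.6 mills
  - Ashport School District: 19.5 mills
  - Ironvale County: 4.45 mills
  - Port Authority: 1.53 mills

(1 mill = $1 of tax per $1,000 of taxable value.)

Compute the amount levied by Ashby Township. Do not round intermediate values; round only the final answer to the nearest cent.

$10,238.16

Assessed value = $1,787,701 × 0.83 = $1,483,791.83
Ashby Township taxable value = $1,483,791.83 (exemption does not apply)
Ashby Township levy = $1,483,791.83 × 0.0069 = $10,238.163627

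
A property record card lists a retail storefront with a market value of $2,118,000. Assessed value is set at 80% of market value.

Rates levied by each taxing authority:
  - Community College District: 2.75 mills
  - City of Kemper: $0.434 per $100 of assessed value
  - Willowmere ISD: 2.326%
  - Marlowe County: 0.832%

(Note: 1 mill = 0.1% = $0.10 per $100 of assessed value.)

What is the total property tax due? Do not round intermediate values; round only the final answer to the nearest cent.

Assessed value = $2,118,000 × 0.8 = $1,694,400
Community College District: $1,694,400 × 0.00275 = $4,659.6
City of Kemper: $1,694,400 × 0.00434 = $7,353.696
Willowmere ISD: $1,694,400 × 0.02326 = $39,411.744
Marlowe County: $1,694,400 × 0.00832 = $14,097.408
Total = $65,522.448

$65,522.45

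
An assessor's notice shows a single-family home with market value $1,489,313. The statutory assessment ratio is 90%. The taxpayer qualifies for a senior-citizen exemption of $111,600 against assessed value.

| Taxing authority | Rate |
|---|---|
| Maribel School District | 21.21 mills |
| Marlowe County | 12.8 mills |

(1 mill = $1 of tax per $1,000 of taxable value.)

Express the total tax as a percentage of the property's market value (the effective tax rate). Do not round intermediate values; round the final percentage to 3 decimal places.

2.806%

Assessed value = $1,489,313 × 0.9 = $1,340,381.7
Taxable value = $1,340,381.7 − $111,600 = $1,228,781.7
Maribel School District: $1,228,781.7 × 0.02121 = $26,062.459857
Marlowe County: $1,228,781.7 × 0.0128 = $15,728.40576
Total tax = $41,790.865617
Effective rate = $41,790.865617 ÷ $1,489,313 = 2.806% of market value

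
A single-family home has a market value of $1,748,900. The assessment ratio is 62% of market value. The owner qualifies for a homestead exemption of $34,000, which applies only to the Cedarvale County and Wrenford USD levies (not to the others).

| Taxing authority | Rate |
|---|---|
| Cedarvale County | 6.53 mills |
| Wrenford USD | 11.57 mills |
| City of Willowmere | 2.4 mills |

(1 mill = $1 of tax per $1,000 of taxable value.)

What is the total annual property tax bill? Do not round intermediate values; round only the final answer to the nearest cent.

Assessed value = $1,748,900 × 0.62 = $1,084,318
Cedarvale County: ($1,084,318 − $34,000) × 0.00653 = $1,050,318 × 0.00653 = $6,858.57654
Wrenford USD: ($1,084,318 − $34,000) × 0.01157 = $1,050,318 × 0.01157 = $12,152.17926
City of Willowmere: $1,084,318 × 0.0024 = $2,602.3632
Total = $21,613.119

$21,613.12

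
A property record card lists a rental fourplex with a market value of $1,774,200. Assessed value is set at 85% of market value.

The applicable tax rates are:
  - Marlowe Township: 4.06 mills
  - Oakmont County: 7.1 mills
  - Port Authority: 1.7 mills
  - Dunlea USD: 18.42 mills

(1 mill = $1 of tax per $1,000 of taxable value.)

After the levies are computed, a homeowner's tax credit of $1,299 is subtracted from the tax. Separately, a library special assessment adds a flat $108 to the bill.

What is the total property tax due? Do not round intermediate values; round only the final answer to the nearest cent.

Assessed value = $1,774,200 × 0.85 = $1,508,070
Marlowe Township: $1,508,070 × 0.00406 = $6,122.7642
Oakmont County: $1,508,070 × 0.0071 = $10,707.297
Port Authority: $1,508,070 × 0.0017 = $2,563.719
Dunlea USD: $1,508,070 × 0.01842 = $27,778.6494
Levies subtotal = $47,172.4296
After credit = $47,172.4296 − $1,299 = $45,873.4296
Total = $45,873.4296 + $108 = $45,981.4296

$45,981.43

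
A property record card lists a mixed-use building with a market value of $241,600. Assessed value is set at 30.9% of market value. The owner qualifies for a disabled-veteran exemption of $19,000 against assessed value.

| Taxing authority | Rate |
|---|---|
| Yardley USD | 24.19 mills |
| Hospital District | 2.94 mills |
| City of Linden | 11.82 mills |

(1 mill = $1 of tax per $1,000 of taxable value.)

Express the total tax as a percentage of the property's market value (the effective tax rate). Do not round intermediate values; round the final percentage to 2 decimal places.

Assessed value = $241,600 × 0.309 = $74,654.4
Taxable value = $74,654.4 − $19,000 = $55,654.4
Yardley USD: $55,654.4 × 0.02419 = $1,346.279936
Hospital District: $55,654.4 × 0.00294 = $163.623936
City of Linden: $55,654.4 × 0.01182 = $657.835008
Total tax = $2,167.73888
Effective rate = $2,167.73888 ÷ $241,600 = 0.90% of market value

0.90%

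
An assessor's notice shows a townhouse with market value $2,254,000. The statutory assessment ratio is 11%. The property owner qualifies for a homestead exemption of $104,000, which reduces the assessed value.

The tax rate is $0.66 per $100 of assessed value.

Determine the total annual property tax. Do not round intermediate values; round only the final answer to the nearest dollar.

$950

Assessed value = $2,254,000 × 0.11 = $247,940
Taxable value = $247,940 − $104,000 = $143,940
Tax = $143,940 × 0.0066 = $950.004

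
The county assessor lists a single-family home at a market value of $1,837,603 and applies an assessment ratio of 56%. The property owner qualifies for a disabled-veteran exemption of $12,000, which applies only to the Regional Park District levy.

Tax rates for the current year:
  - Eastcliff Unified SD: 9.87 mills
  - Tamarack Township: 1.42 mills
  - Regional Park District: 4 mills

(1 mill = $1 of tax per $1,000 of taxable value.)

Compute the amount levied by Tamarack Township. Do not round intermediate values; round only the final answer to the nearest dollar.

$1,461

Assessed value = $1,837,603 × 0.56 = $1,029,057.68
Tamarack Township taxable value = $1,029,057.68 (exemption does not apply)
Tamarack Township levy = $1,029,057.68 × 0.00142 = $1,461.2619056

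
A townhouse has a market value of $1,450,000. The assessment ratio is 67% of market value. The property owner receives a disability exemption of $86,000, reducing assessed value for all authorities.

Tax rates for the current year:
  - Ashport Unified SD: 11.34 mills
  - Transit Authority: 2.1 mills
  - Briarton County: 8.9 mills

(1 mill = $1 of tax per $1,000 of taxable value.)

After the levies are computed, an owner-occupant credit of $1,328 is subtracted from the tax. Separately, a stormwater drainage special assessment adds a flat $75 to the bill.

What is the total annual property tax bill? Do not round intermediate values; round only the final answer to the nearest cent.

$18,529.07

Assessed value = $1,450,000 × 0.67 = $971,500
Taxable value = $971,500 − $86,000 = $885,500
Ashport Unified SD: $885,500 × 0.01134 = $10,041.57
Transit Authority: $885,500 × 0.0021 = $1,859.55
Briarton County: $885,500 × 0.0089 = $7,880.95
Levies subtotal = $19,782.07
After credit = $19,782.07 − $1,328 = $18,454.07
Total = $18,454.07 + $75 = $18,529.07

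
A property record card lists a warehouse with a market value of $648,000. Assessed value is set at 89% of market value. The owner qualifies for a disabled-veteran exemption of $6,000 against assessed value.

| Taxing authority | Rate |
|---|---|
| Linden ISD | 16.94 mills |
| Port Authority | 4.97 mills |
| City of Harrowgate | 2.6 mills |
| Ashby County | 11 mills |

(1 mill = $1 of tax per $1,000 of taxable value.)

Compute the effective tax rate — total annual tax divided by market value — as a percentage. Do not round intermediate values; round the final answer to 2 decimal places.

Assessed value = $648,000 × 0.89 = $576,720
Taxable value = $576,720 − $6,000 = $570,720
Linden ISD: $570,720 × 0.01694 = $9,667.9968
Port Authority: $570,720 × 0.00497 = $2,836.4784
City of Harrowgate: $570,720 × 0.0026 = $1,483.872
Ashby County: $570,720 × 0.011 = $6,277.92
Total tax = $20,266.2672
Effective rate = $20,266.2672 ÷ $648,000 = 3.13% of market value

3.13%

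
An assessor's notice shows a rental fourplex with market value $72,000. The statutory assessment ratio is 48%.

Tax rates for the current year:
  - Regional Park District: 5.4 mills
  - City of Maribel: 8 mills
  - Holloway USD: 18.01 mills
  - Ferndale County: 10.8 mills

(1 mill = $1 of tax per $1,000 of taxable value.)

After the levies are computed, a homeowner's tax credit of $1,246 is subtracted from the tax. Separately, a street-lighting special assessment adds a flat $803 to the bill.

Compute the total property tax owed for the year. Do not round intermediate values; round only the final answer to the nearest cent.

$1,015.78

Assessed value = $72,000 × 0.48 = $34,560
Regional Park District: $34,560 × 0.0054 = $186.624
City of Maribel: $34,560 × 0.008 = $276.48
Holloway USD: $34,560 × 0.01801 = $622.4256
Ferndale County: $34,560 × 0.0108 = $373.248
Levies subtotal = $1,458.7776
After credit = $1,458.7776 − $1,246 = $212.7776
Total = $212.7776 + $803 = $1,015.7776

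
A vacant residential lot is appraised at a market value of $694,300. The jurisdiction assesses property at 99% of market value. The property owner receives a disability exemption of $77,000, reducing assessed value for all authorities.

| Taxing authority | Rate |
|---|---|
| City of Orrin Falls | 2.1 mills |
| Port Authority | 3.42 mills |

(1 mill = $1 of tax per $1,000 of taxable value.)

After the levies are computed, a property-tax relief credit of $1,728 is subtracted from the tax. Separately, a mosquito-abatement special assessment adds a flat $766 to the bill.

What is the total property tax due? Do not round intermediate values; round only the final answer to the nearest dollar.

$2,407

Assessed value = $694,300 × 0.99 = $687,357
Taxable value = $687,357 − $77,000 = $610,357
City of Orrin Falls: $610,357 × 0.0021 = $1,281.7497
Port Authority: $610,357 × 0.00342 = $2,087.42094
Levies subtotal = $3,369.17064
After credit = $3,369.17064 − $1,728 = $1,641.17064
Total = $1,641.17064 + $766 = $2,407.17064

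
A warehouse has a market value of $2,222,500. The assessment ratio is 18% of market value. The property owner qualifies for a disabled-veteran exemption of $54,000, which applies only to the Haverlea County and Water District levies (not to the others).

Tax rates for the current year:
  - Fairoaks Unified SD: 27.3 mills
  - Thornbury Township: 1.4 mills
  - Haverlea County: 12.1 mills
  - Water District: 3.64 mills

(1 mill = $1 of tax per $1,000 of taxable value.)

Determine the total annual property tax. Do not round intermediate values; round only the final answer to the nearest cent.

$16,928.26

Assessed value = $2,222,500 × 0.18 = $400,050
Fairoaks Unified SD: $400,050 × 0.0273 = $10,921.365
Thornbury Township: $400,050 × 0.0014 = $560.07
Haverlea County: ($400,050 − $54,000) × 0.0121 = $346,050 × 0.0121 = $4,187.205
Water District: ($400,050 − $54,000) × 0.00364 = $346,050 × 0.00364 = $1,259.622
Total = $16,928.262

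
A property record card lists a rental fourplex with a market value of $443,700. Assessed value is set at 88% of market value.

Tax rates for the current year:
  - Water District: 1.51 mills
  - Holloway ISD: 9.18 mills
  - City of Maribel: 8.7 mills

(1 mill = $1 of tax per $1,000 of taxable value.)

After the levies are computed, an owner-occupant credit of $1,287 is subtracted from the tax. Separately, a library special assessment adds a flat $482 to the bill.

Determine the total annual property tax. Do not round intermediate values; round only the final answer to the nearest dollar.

$6,766

Assessed value = $443,700 × 0.88 = $390,456
Water District: $390,456 × 0.00151 = $589.58856
Holloway ISD: $390,456 × 0.00918 = $3,584.38608
City of Maribel: $390,456 × 0.0087 = $3,396.9672
Levies subtotal = $7,570.94184
After credit = $7,570.94184 − $1,287 = $6,283.94184
Total = $6,283.94184 + $482 = $6,765.94184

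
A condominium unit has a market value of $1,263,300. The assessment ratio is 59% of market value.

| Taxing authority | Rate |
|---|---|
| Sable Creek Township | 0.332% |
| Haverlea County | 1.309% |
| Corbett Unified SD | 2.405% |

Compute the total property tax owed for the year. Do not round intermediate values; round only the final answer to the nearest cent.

Assessed value = $1,263,300 × 0.59 = $745,347
Sable Creek Township: $745,347 × 0.00332 = $2,474.55204
Haverlea County: $745,347 × 0.01309 = $9,756.59223
Corbett Unified SD: $745,347 × 0.02405 = $17,925.59535
Total = $2,474.55204 + $9,756.59223 + $17,925.59535 = $30,156.73962

$30,156.74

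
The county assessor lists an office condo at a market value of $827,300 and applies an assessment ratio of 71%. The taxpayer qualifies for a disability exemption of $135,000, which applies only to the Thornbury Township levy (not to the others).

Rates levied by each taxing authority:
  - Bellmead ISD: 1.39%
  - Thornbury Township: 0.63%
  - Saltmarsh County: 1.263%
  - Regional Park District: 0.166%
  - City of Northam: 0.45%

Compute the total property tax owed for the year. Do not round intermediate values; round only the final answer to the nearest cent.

Assessed value = $827,300 × 0.71 = $587,383
Bellmead ISD: $587,383 × 0.0139 = $8,164.6237
Thornbury Township: ($587,383 − $135,000) × 0.0063 = $452,383 × 0.0063 = $2,850.0129
Saltmarsh County: $587,383 × 0.01263 = $7,418.64729
Regional Park District: $587,383 × 0.00166 = $975.05578
City of Northam: $587,383 × 0.0045 = $2,643.2235
Total = $22,051.56317

$22,051.56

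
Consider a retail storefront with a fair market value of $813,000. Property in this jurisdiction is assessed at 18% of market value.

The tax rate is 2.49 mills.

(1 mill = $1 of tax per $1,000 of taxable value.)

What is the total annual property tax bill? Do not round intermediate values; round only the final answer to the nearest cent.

Assessed value = $813,000 × 0.18 = $146,340
Tax = $146,340 × 0.00249 = $364.3866

$364.39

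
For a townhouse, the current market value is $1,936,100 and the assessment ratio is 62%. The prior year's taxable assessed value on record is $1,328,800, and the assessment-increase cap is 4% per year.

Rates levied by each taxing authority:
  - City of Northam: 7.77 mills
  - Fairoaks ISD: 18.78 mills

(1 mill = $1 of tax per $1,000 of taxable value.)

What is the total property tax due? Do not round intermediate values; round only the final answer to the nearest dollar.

$31,870

Uncapped assessed value = $1,936,100 × 0.62 = $1,200,382
Cap limit = $1,328,800 × 1.04 = $1,381,952
Taxable assessed value = min($1,200,382, $1,381,952) = $1,200,382 (cap does not bind)
City of Northam: $1,200,382 × 0.00777 = $9,326.96814
Fairoaks ISD: $1,200,382 × 0.01878 = $22,543.17396
Total = $31,870.1421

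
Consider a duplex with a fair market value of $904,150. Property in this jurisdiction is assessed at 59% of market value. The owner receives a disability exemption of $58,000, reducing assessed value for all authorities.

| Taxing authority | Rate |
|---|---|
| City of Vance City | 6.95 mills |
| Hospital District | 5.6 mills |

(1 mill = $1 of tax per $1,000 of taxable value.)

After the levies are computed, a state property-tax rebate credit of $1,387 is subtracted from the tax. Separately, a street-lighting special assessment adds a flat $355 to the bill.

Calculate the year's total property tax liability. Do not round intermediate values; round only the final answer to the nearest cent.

$4,934.88

Assessed value = $904,150 × 0.59 = $533,448.5
Taxable value = $533,448.5 − $58,000 = $475,448.5
City of Vance City: $475,448.5 × 0.00695 = $3,304.367075
Hospital District: $475,448.5 × 0.0056 = $2,662.5116
Levies subtotal = $5,966.878675
After credit = $5,966.878675 − $1,387 = $4,579.878675
Total = $4,579.878675 + $355 = $4,934.878675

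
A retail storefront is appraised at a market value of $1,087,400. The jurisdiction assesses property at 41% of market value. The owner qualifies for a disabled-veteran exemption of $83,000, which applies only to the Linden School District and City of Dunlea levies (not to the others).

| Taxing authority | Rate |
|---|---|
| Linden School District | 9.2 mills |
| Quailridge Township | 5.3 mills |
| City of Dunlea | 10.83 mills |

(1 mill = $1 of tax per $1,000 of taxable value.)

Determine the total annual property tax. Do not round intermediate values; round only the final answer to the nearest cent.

Assessed value = $1,087,400 × 0.41 = $445,834
Linden School District: ($445,834 − $83,000) × 0.0092 = $362,834 × 0.0092 = $3,338.0728
Quailridge Township: $445,834 × 0.0053 = $2,362.9202
City of Dunlea: ($445,834 − $83,000) × 0.01083 = $362,834 × 0.01083 = $3,929.49222
Total = $9,630.48522

$9,630.49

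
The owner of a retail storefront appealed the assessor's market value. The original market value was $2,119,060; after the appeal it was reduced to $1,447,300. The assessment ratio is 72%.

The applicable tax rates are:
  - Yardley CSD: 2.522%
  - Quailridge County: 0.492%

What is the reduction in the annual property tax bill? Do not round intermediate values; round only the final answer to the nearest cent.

$14,577.73

Old assessed value = $2,119,060 × 0.72 = $1,525,723.2
New assessed value = $1,447,300 × 0.72 = $1,042,056
Combined rate = 0.02522 + 0.00492 = 0.03014
Old tax = $1,525,723.2 × 0.03014 = $45,985.297248
New tax = $1,042,056 × 0.03014 = $31,407.56784
Reduction = $45,985.297248 − $31,407.56784 = $14,577.729408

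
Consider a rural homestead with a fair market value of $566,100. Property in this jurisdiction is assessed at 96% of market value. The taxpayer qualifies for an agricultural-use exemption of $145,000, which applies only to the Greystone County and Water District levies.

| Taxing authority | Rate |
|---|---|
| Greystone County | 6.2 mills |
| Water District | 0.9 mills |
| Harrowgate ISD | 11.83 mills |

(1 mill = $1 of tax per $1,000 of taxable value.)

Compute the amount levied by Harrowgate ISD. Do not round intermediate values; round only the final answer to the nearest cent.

Assessed value = $566,100 × 0.96 = $543,456
Harrowgate ISD taxable value = $543,456 (exemption does not apply)
Harrowgate ISD levy = $543,456 × 0.01183 = $6,429.08448

$6,429.08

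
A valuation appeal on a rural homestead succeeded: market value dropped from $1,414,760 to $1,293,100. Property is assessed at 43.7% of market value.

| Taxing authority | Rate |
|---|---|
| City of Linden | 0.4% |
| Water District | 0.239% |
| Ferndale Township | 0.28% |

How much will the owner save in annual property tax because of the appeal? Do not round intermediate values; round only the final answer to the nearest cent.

$488.59

Old assessed value = $1,414,760 × 0.437 = $618,250.12
New assessed value = $1,293,100 × 0.437 = $565,084.7
Combined rate = 0.004 + 0.00239 + 0.0028 = 0.00919
Old tax = $618,250.12 × 0.00919 = $5,681.7186028
New tax = $565,084.7 × 0.00919 = $5,193.128393
Reduction = $5,681.7186028 − $5,193.128393 = $488.5902098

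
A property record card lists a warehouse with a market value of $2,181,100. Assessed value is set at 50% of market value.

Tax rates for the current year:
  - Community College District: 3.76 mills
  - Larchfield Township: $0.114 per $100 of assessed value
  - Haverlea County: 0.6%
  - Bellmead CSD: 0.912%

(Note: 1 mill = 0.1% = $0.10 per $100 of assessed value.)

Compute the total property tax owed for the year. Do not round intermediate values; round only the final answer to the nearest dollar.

Assessed value = $2,181,100 × 0.5 = $1,090,550
Community College District: $1,090,550 × 0.00376 = $4,100.468
Larchfield Township: $1,090,550 × 0.00114 = $1,243.227
Haverlea County: $1,090,550 × 0.006 = $6,543.3
Bellmead CSD: $1,090,550 × 0.00912 = $9,945.816
Total = $21,832.811

$21,833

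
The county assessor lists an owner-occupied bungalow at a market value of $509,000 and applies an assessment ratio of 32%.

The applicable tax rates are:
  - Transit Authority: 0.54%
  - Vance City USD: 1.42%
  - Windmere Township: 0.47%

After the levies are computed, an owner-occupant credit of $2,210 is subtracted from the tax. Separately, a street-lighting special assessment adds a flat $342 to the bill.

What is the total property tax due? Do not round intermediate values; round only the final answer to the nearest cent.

Assessed value = $509,000 × 0.32 = $162,880
Transit Authority: $162,880 × 0.0054 = $879.552
Vance City USD: $162,880 × 0.0142 = $2,312.896
Windmere Township: $162,880 × 0.0047 = $765.536
Levies subtotal = $3,957.984
After credit = $3,957.984 − $2,210 = $1,747.984
Total = $1,747.984 + $342 = $2,089.984

$2,089.98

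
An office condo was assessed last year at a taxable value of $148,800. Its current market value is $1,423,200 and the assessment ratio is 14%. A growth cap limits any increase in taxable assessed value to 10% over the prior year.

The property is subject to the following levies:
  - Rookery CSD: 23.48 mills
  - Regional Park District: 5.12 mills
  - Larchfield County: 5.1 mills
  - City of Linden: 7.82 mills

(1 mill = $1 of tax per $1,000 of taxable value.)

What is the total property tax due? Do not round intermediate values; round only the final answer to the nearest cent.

Uncapped assessed value = $1,423,200 × 0.14 = $199,248
Cap limit = $148,800 × 1.1 = $163,680
Taxable assessed value = min($199,248, $163,680) = $163,680 (cap binds)
Rookery CSD: $163,680 × 0.02348 = $3,843.2064
Regional Park District: $163,680 × 0.00512 = $838.0416
Larchfield County: $163,680 × 0.0051 = $834.768
City of Linden: $163,680 × 0.00782 = $1,279.9776
Total = $6,795.9936

$6,795.99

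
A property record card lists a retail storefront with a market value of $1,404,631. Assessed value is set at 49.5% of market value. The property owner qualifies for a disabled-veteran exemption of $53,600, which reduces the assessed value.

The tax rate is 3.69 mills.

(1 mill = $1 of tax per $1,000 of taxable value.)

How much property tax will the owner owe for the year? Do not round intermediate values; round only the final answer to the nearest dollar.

$2,368

Assessed value = $1,404,631 × 0.495 = $695,292.345
Taxable value = $695,292.345 − $53,600 = $641,692.345
Tax = $641,692.345 × 0.00369 = $2,367.84475305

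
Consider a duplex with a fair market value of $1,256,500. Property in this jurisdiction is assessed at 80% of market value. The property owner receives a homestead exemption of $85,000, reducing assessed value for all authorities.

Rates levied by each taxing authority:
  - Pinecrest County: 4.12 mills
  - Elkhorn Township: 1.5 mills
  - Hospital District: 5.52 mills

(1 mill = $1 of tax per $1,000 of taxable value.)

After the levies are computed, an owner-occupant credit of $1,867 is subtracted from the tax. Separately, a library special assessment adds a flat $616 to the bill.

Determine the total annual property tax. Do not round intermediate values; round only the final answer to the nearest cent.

Assessed value = $1,256,500 × 0.8 = $1,005,200
Taxable value = $1,005,200 − $85,000 = $920,200
Pinecrest County: $920,200 × 0.00412 = $3,791.224
Elkhorn Township: $920,200 × 0.0015 = $1,380.3
Hospital District: $920,200 × 0.00552 = $5,079.504
Levies subtotal = $10,251.028
After credit = $10,251.028 − $1,867 = $8,384.028
Total = $8,384.028 + $616 = $9,000.028

$9,000.03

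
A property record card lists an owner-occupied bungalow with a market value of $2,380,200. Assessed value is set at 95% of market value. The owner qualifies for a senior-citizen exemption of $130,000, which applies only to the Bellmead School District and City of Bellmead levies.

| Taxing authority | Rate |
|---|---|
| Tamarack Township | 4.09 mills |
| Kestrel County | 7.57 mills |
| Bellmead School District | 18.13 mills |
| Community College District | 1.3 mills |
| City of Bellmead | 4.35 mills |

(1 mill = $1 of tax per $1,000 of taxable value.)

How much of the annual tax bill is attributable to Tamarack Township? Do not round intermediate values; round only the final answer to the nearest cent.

$9,248.27

Assessed value = $2,380,200 × 0.95 = $2,261,190
Tamarack Township taxable value = $2,261,190 (exemption does not apply)
Tamarack Township levy = $2,261,190 × 0.00409 = $9,248.2671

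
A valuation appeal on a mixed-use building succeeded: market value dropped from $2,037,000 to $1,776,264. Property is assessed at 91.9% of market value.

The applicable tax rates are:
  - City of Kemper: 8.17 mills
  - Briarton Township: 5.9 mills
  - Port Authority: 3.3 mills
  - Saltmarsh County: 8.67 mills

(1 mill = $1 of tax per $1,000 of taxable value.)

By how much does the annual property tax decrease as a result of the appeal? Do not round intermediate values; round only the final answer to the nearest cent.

Old assessed value = $2,037,000 × 0.919 = $1,872,003
New assessed value = $1,776,264 × 0.919 = $1,632,386.616
Combined rate = 0.00817 + 0.0059 + 0.0033 + 0.00867 = 0.02604
Old tax = $1,872,003 × 0.02604 = $48,746.95812
New tax = $1,632,386.616 × 0.02604 = $42,507.34748064
Reduction = $48,746.95812 − $42,507.34748064 = $6,239.61063936

$6,239.61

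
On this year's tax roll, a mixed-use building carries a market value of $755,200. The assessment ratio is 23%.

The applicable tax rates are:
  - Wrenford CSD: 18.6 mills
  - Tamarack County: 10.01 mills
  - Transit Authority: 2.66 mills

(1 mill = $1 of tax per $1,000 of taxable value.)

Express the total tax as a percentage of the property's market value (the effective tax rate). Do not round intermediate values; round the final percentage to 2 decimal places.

0.72%

Assessed value = $755,200 × 0.23 = $173,696
Wrenford CSD: $173,696 × 0.0186 = $3,230.7456
Tamarack County: $173,696 × 0.01001 = $1,738.69696
Transit Authority: $173,696 × 0.00266 = $462.03136
Total tax = $5,431.47392
Effective rate = $5,431.47392 ÷ $755,200 = 0.72% of market value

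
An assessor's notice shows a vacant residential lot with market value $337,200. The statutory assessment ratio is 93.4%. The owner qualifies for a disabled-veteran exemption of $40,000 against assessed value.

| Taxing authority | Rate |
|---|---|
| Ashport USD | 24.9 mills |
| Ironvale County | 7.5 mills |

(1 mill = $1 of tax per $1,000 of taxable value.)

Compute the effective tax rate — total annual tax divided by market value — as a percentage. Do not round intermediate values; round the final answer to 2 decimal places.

2.64%

Assessed value = $337,200 × 0.934 = $314,944.8
Taxable value = $314,944.8 − $40,000 = $274,944.8
Ashport USD: $274,944.8 × 0.0249 = $6,846.12552
Ironvale County: $274,944.8 × 0.0075 = $2,062.086
Total tax = $8,908.21152
Effective rate = $8,908.21152 ÷ $337,200 = 2.64% of market value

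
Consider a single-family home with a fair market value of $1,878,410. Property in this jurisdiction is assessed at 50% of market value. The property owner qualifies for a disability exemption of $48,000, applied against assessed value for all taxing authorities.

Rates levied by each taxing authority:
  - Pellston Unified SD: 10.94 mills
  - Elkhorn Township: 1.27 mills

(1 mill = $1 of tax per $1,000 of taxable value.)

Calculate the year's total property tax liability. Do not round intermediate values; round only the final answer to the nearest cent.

Assessed value = $1,878,410 × 0.5 = $939,205
Taxable value = $939,205 − $48,000 = $891,205
Pellston Unified SD: $891,205 × 0.01094 = $9,749.7827
Elkhorn Township: $891,205 × 0.00127 = $1,131.83035
Total = $9,749.7827 + $1,131.83035 = $10,881.61305

$10,881.61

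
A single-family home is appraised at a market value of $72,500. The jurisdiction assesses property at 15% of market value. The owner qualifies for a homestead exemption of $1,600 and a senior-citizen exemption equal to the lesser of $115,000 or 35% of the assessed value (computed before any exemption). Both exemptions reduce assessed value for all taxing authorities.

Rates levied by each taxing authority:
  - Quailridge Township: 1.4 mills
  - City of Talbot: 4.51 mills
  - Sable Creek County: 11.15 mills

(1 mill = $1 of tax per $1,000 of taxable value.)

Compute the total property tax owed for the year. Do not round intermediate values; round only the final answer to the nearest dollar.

Assessed value = $72,500 × 0.15 = $10,875
Senior-citizen exemption = min($115,000, 35% × $10,875) = min($115,000, $3,806.25) = $3,806.25 (percentage binds)
Taxable value = $10,875 − $1,600 − $3,806.25 = $5,468.75
Quailridge Township: $5,468.75 × 0.0014 = $7.65625
City of Talbot: $5,468.75 × 0.00451 = $24.6640625
Sable Creek County: $5,468.75 × 0.01115 = $60.9765625
Total = $93.296875

$93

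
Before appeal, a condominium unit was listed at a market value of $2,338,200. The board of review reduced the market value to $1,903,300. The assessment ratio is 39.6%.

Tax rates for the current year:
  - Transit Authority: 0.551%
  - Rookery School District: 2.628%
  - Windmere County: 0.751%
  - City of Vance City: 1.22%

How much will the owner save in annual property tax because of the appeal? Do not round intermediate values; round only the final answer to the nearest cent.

$8,869.35

Old assessed value = $2,338,200 × 0.396 = $925,927.2
New assessed value = $1,903,300 × 0.396 = $753,706.8
Combined rate = 0.00551 + 0.02628 + 0.00751 + 0.0122 = 0.0515
Old tax = $925,927.2 × 0.0515 = $47,685.2508
New tax = $753,706.8 × 0.0515 = $38,815.9002
Reduction = $47,685.2508 − $38,815.9002 = $8,869.3506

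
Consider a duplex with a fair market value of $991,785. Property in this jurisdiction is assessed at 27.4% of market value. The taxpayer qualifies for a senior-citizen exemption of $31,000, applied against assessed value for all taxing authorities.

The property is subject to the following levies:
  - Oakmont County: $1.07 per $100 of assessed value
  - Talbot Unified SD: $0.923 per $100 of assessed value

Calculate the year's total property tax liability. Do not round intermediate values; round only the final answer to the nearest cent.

Assessed value = $991,785 × 0.274 = $271,749.09
Taxable value = $271,749.09 − $31,000 = $240,749.09
Oakmont County: $240,749.09 × 0.0107 = $2,576.015263
Talbot Unified SD: $240,749.09 × 0.00923 = $2,222.1141007
Total = $2,576.015263 + $2,222.1141007 = $4,798.1293637

$4,798.13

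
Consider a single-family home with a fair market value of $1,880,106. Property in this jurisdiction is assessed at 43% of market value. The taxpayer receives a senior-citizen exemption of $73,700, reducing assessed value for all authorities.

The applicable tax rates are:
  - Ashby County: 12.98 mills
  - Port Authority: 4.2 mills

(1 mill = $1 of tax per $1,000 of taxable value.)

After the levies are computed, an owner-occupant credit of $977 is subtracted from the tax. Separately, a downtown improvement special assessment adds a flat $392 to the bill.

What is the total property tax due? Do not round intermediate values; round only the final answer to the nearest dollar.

Assessed value = $1,880,106 × 0.43 = $808,445.58
Taxable value = $808,445.58 − $73,700 = $734,745.58
Ashby County: $734,745.58 × 0.01298 = $9,536.9976284
Port Authority: $734,745.58 × 0.0042 = $3,085.931436
Levies subtotal = $12,622.9290644
After credit = $12,622.9290644 − $977 = $11,645.9290644
Total = $11,645.9290644 + $392 = $12,037.9290644

$12,038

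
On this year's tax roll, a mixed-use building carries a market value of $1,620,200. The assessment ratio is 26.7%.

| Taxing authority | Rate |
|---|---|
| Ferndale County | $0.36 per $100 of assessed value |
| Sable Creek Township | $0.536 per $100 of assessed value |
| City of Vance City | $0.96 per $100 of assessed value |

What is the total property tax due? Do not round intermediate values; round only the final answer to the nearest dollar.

Assessed value = $1,620,200 × 0.267 = $432,593.4
Ferndale County: $432,593.4 × 0.0036 = $1,557.33624
Sable Creek Township: $432,593.4 × 0.00536 = $2,318.700624
City of Vance City: $432,593.4 × 0.0096 = $4,152.89664
Total = $1,557.33624 + $2,318.700624 + $4,152.89664 = $8,028.933504

$8,029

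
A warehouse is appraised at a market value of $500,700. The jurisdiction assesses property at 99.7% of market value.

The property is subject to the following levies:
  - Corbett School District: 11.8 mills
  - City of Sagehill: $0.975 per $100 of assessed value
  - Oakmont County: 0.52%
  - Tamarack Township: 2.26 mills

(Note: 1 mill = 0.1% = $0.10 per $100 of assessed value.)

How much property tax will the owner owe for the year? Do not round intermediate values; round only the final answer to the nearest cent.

$14,481.73

Assessed value = $500,700 × 0.997 = $499,197.9
Corbett School District: $499,197.9 × 0.0118 = $5,890.53522
City of Sagehill: $499,197.9 × 0.00975 = $4,867.179525
Oakmont County: $499,197.9 × 0.0052 = $2,595.82908
Tamarack Township: $499,197.9 × 0.00226 = $1,128.187254
Total = $14,481.731079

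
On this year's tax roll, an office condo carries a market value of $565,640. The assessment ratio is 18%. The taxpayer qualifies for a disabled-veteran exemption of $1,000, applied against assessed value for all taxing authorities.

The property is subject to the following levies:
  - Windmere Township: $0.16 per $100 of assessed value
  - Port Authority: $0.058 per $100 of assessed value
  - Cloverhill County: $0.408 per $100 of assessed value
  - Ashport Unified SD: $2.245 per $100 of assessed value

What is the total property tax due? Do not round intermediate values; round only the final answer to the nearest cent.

Assessed value = $565,640 × 0.18 = $101,815.2
Taxable value = $101,815.2 − $1,000 = $100,815.2
Windmere Township: $100,815.2 × 0.0016 = $161.30432
Port Authority: $100,815.2 × 0.00058 = $58.472816
Cloverhill County: $100,815.2 × 0.00408 = $411.326016
Ashport Unified SD: $100,815.2 × 0.02245 = $2,263.30124
Total = $161.30432 + $58.472816 + $411.326016 + $2,263.30124 = $2,894.404392

$2,894.40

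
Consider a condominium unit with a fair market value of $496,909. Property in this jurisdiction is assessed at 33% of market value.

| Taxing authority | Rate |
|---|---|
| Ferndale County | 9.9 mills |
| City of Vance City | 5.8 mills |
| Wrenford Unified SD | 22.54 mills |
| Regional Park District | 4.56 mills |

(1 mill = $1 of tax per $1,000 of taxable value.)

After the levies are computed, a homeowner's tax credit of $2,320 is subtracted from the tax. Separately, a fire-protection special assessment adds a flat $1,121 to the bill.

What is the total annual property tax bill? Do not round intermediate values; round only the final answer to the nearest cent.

$5,819.34

Assessed value = $496,909 × 0.33 = $163,979.97
Ferndale County: $163,979.97 × 0.0099 = $1,623.401703
City of Vance City: $163,979.97 × 0.0058 = $951.083826
Wrenford Unified SD: $163,979.97 × 0.02254 = $3,696.1085238
Regional Park District: $163,979.97 × 0.00456 = $747.7486632
Levies subtotal = $7,018.342716
After credit = $7,018.342716 − $2,320 = $4,698.342716
Total = $4,698.342716 + $1,121 = $5,819.342716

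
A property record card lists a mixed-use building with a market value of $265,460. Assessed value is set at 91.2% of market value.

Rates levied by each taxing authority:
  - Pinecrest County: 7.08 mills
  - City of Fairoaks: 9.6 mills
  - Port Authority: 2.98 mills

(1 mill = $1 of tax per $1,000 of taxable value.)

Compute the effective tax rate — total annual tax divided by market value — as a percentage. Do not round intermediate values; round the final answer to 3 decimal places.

Assessed value = $265,460 × 0.912 = $242,099.52
Pinecrest County: $242,099.52 × 0.00708 = $1,714.0646016
City of Fairoaks: $242,099.52 × 0.0096 = $2,324.155392
Port Authority: $242,099.52 × 0.00298 = $721.4565696
Total tax = $4,759.6765632
Effective rate = $4,759.6765632 ÷ $265,460 = 1.793% of market value

1.793%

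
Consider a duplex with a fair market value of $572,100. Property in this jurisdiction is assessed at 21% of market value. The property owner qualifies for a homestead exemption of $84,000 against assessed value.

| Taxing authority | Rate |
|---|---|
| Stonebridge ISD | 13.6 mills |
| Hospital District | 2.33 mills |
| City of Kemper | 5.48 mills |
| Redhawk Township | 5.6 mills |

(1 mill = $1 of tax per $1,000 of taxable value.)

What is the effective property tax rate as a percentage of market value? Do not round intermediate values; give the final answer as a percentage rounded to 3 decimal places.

0.171%

Assessed value = $572,100 × 0.21 = $120,141
Taxable value = $120,141 − $84,000 = $36,141
Stonebridge ISD: $36,141 × 0.0136 = $491.5176
Hospital District: $36,141 × 0.00233 = $84.20853
City of Kemper: $36,141 × 0.00548 = $198.05268
Redhawk Township: $36,141 × 0.0056 = $202.3896
Total tax = $976.16841
Effective rate = $976.16841 ÷ $572,100 = 0.171% of market value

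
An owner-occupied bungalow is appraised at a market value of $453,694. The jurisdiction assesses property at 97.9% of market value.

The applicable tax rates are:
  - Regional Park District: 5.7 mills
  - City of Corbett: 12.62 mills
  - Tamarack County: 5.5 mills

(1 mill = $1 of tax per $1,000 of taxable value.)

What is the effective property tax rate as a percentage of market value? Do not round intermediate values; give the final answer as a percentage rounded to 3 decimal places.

Assessed value = $453,694 × 0.979 = $444,166.426
Regional Park District: $444,166.426 × 0.0057 = $2,531.7486282
City of Corbett: $444,166.426 × 0.01262 = $5,605.38029612
Tamarack County: $444,166.426 × 0.0055 = $2,442.915343
Total tax = $10,580.04426732
Effective rate = $10,580.04426732 ÷ $453,694 = 2.332% of market value

2.332%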